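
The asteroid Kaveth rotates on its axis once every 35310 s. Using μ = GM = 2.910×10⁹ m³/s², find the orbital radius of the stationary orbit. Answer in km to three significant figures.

A synchronous orbit has period T, so by Kepler's third law a = (μT²/4π²)^(1/3).
μT²/4π² = 2.910×10⁹ × (3.531×10⁴)² / 39.48 = 9.190×10¹⁶ m³.
a = 4.513×10⁵ m = 451.28 km.

r_sync ≈ 451 km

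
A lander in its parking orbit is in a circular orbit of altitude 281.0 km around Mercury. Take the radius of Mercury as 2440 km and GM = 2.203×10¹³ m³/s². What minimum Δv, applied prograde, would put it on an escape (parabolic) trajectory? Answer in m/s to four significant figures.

r = 2440 + 281.0 = 2721.0 km = 2.7210×10⁶ m.
Circular speed v_c = √(μ/r) = 2845 m/s.
Escape speed v_esc = √(2μ/r) = √2 × v_c = 4024 m/s.
Δv = v_esc − v_c = 1179 m/s.

Δv ≈ 1179 m/s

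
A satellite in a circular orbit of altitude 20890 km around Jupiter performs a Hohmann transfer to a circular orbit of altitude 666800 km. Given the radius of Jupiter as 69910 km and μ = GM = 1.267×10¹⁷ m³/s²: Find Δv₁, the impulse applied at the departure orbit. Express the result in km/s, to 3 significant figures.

r₁ = 69910 + 20890 = 90800 km = 9.0800×10⁷ m.
r₂ = 69910 + 666800 = 736710 km = 7.3671×10⁸ m.
Transfer ellipse a_t = (r₁ + r₂)/2 = 4.138×10⁸ m.
At r₁: circular v_c1 = √(μ/r₁) = 37350 m/s; transfer-perijove v_p = √[μ(2/r₁ − 1/a_t)] = 49850 m/s.
Δv₁ = v_p − v_c1 = 12490 m/s.
= 12.49 km/s.

Δv ≈ 12.5 km/s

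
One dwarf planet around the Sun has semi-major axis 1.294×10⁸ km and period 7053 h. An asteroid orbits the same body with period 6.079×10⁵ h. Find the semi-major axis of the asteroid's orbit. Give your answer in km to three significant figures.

a₂ ≈ 2.52×10⁹ km

Kepler's third law: a³ ∝ T², so a₂ = a₁ (T₂/T₁)^(2/3).
T₂/T₁ = 86.19, (T₂/T₁)^(2/3) = 19.51.
a₂ = 1.294×10⁸ × 19.51 = 2.525×10⁹ km.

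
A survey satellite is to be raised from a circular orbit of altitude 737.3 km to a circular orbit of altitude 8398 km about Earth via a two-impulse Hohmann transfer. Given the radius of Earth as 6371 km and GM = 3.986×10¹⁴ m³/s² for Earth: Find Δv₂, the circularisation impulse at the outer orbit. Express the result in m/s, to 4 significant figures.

r₁ = 6371 + 737.3 = 7108.3 km = 7.1083×10⁶ m.
r₂ = 6371 + 8398 = 14769 km = 1.4769×10⁷ m.
Transfer ellipse a_t = (r₁ + r₂)/2 = 1.094×10⁷ m.
At r₁: circular v_c1 = √(μ/r₁) = 7488 m/s; transfer-perigee v_p = √[μ(2/r₁ − 1/a_t)] = 8701 m/s.
At r₂: circular v_c2 = √(μ/r₂) = 5195 m/s; transfer-apogee v_a = √[μ(2/r₂ − 1/a_t)] = 4188 m/s.
Δv₂ = v_c2 − v_a = 1007 m/s.

Δv ≈ 1007 m/s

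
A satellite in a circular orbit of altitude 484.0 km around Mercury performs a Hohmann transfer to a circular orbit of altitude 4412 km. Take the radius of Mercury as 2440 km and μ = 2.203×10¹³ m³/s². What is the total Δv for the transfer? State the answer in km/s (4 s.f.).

r₁ = 2440 + 484.0 = 2924.0 km = 2.9240×10⁶ m.
r₂ = 2440 + 4412 = 6852.0 km = 6.8520×10⁶ m.
Transfer ellipse a_t = (r₁ + r₂)/2 = 4.888×10⁶ m.
At r₁: circular v_c1 = √(μ/r₁) = 2745 m/s; transfer-periherm v_p = √[μ(2/r₁ − 1/a_t)] = 3250 m/s.
Δv₁ = v_p − v_c1 = 505.0 m/s.
At r₂: circular v_c2 = √(μ/r₂) = 1793 m/s; transfer-apoherm v_a = √[μ(2/r₂ − 1/a_t)] = 1387 m/s.
Δv₂ = v_c2 − v_a = 406.3 m/s.
Total Δv = Δv₁ + Δv₂ = 911.2 m/s = 0.9112 km/s.

Δv_total ≈ 0.9112 km/s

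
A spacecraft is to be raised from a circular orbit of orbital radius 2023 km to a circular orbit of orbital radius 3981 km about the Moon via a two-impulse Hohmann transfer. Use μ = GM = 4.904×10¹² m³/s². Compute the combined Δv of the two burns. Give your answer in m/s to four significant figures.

r₁ = 2023 km = 2.023×10⁶ m.
r₂ = 3981 km = 3.981×10⁶ m.
Transfer ellipse a_t = (r₁ + r₂)/2 = 3.002×10⁶ m.
At r₁: circular v_c1 = √(μ/r₁) = 1557 m/s; transfer-perilune v_p = √[μ(2/r₁ − 1/a_t)] = 1793 m/s.
Δv₁ = v_p − v_c1 = 236.0 m/s.
At r₂: circular v_c2 = √(μ/r₂) = 1110 m/s; transfer-apolune v_a = √[μ(2/r₂ − 1/a_t)] = 911.1 m/s.
Δv₂ = v_c2 − v_a = 198.8 m/s.
Total Δv = Δv₁ + Δv₂ = 434.8 m/s.

Δv_total ≈ 434.8 m/s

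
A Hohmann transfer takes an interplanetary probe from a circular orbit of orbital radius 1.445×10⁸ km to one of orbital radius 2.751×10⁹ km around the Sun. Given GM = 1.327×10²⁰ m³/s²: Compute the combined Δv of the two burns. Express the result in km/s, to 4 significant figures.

r₁ = 1.445×10⁸ km = 1.445×10¹¹ m.
r₂ = 2.751×10⁹ km = 2.751×10¹² m.
Transfer ellipse a_t = (r₁ + r₂)/2 = 1.448×10¹² m.
At r₁: circular v_c1 = √(μ/r₁) = 30300 m/s; transfer-perihelion v_p = √[μ(2/r₁ − 1/a_t)] = 41770 m/s.
Δv₁ = v_p − v_c1 = 11470 m/s.
At r₂: circular v_c2 = √(μ/r₂) = 6945 m/s; transfer-aphelion v_a = √[μ(2/r₂ − 1/a_t)] = 2194 m/s.
Δv₂ = v_c2 − v_a = 4751 m/s.
Total Δv = Δv₁ + Δv₂ = 16220 m/s = 16.22 km/s.

Δv_total ≈ 16.22 km/s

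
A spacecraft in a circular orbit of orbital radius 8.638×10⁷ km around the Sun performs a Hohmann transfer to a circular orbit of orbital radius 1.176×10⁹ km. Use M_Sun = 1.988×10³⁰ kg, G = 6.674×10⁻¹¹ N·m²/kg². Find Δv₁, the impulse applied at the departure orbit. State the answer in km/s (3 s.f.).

μ = GM = 6.674×10⁻¹¹ × 1.988×10³⁰ = 1.327×10²⁰ m³/s².
r₁ = 8.638×10⁷ km = 8.638×10¹⁰ m.
r₂ = 1.176×10⁹ km = 1.176×10¹² m.
Transfer ellipse a_t = (r₁ + r₂)/2 = 6.312×10¹¹ m.
At r₁: circular v_c1 = √(μ/r₁) = 39190 m/s; transfer-perihelion v_p = √[μ(2/r₁ − 1/a_t)] = 53500 m/s.
Δv₁ = v_p − v_c1 = 14300 m/s.
= 14.30 km/s.

Δv ≈ 14.3 km/s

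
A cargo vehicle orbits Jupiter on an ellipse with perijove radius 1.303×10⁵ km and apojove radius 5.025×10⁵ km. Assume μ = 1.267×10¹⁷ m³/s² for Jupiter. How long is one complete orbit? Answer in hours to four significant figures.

Semi-major axis a = (r_p + r_a)/2 = (1.3030×10⁵ + 5.0250×10⁵)/2 = 3.1640×10⁵ km = 3.164×10⁸ m.
By Kepler's third law T = 2π√(a³/μ) = 2π × 1.581×10⁴ = 9.935×10⁴ s.
= 27.60 hours.

T ≈ 27.60 hours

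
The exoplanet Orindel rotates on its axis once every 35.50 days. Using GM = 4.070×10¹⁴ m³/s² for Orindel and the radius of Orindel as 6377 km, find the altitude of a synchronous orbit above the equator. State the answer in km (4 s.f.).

T = 35.50 days = 3.067×10⁶ s.
A synchronous orbit has period T, so by Kepler's third law a = (μT²/4π²)^(1/3).
μT²/4π² = 4.070×10¹⁴ × (3.067×10⁶)² / 39.48 = 9.699×10²⁵ m³.
a = 4.595×10⁸ m = 4.5945×10⁵ km.
Altitude h = a − R = 4.5945×10⁵ − 6377 = 4.5307×10⁵ km.

h_sync ≈ 4.531×10⁵ km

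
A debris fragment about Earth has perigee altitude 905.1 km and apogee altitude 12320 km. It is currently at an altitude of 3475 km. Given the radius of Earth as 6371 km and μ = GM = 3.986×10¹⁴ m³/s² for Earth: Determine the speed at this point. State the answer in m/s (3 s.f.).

r_p = 6371 + 905.1 = 7276.1 km = 7.2761×10⁶ m.
r_a = 6371 + 12320 = 18691 km = 1.8691×10⁷ m.
r = 6371 + 3475 = 9846.0 km = 9.846×10⁶ m.
Semi-major axis a = (r_p + r_a)/2 = 12984 km = 1.298×10⁷ m.
Vis-viva: v² = μ(2/r − 1/a) = 3.986×10¹⁴ × (2.031×10⁻⁷ − 7.702×10⁻⁸) = 5.027×10⁷ m²/s².
v = 7090 m/s.

v ≈ 7090 m/s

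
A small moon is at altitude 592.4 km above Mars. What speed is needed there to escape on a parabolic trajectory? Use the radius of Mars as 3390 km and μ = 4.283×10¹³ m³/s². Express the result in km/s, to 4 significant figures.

r = 3390 + 592.4 = 3982.4 km = 3.9824×10⁶ m.
Escape speed v_esc = √(2μ/r) = √(2 × 4.283×10¹³ / 3.982×10⁶) = √(2.151×10⁷) = 4638 m/s.
= 4.638 km/s.

v_esc ≈ 4.638 km/s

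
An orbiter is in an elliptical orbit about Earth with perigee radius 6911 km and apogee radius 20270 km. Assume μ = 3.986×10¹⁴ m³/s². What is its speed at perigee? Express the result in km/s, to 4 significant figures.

v ≈ 9.275 km/s

Semi-major axis a = (r_p + r_a)/2 = 13590 km = 1.359×10⁷ m.
Vis-viva: v² = μ(2/r − 1/a) = 3.986×10¹⁴ × (2.894×10⁻⁷ − 7.358×10⁻⁸) = 8.602×10⁷ m²/s².
v = 9275 m/s = 9.275 km/s.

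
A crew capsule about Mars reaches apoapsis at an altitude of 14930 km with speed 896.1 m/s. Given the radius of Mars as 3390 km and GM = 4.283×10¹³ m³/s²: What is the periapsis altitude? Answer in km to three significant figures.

periapsis altitude ≈ 409 km

r_a = 3390 + 14930 = 18320 km = 1.832×10⁷ m.
Specific energy ε = v²/2 − μ/r = -1.936×10⁶ J/kg, so a = −μ/(2ε) = 1.106×10⁷ m.
The apsides satisfy r_p + r_a = 2a, so the periapsis radius is 2a − r_a = 3.799×10⁶ m = 3798.5 km.
Periapsis altitude = 3798.5 − 3390 = 408.54 km.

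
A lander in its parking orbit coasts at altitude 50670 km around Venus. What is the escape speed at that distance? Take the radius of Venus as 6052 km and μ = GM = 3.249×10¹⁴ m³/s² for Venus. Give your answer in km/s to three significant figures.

v_esc ≈ 3.38 km/s

r = 6052 + 50670 = 56722 km = 5.6722×10⁷ m.
Escape speed v_esc = √(2μ/r) = √(2 × 3.249×10¹⁴ / 5.672×10⁷) = √(1.146×10⁷) = 3385 m/s.
= 3.385 km/s.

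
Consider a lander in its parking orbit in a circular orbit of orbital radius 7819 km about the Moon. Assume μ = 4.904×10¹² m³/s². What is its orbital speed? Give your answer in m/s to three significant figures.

r = 7819 km = 7.819×10⁶ m.
For a circular orbit v = √(μ/r) = √(4.904×10¹² / 7.819×10⁶) = √(6.272×10⁵) = 792.0 m/s.

v ≈ 792 m/s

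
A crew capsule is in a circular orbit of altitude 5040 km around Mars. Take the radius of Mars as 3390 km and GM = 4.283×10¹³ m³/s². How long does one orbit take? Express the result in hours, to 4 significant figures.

r = 3390 + 5040 = 8430.0 km = 8.4300×10⁶ m.
Kepler's third law: T = 2π√(r³/μ) = 2π√((8.430×10⁶)³ / 4.283×10¹³).
r³/μ = 1.399×10⁷ s², so T = 2π × 3.740×10³ = 2.350×10⁴ s.
Converting: 2.350×10⁴ s ÷ 3600 = 6.527 hours.

T ≈ 6.527 hours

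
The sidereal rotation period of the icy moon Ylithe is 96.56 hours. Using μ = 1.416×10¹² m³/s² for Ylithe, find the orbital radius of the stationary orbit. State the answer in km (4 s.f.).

r_sync ≈ 16300 km

T = 96.56 hours = 3.476×10⁵ s.
A synchronous orbit has period T, so by Kepler's third law a = (μT²/4π²)^(1/3).
μT²/4π² = 1.416×10¹² × (3.476×10⁵)² / 39.48 = 4.334×10²¹ m³.
a = 1.630×10⁷ m = 16304 km.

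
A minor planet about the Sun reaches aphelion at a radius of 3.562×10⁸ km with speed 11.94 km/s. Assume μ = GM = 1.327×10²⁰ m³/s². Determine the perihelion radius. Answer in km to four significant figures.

perihelion radius ≈ 8.428×10⁷ km

r_a = 3.562×10¹¹ m.
Specific energy ε = v²/2 − μ/r = -3.013×10⁸ J/kg, so a = −μ/(2ε) = 2.202×10¹¹ m.
The apsides satisfy r_p + r_a = 2a, so the perihelion radius is 2a − r_a = 8.428×10¹⁰ m = 8.4281×10⁷ km.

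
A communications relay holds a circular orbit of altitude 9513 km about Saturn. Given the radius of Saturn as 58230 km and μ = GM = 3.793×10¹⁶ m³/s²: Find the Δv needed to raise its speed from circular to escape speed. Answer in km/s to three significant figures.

Δv ≈ 9.80 km/s

r = 58230 + 9513 = 67743 km = 6.7743×10⁷ m.
Circular speed v_c = √(μ/r) = 23660 m/s.
Escape speed v_esc = √(2μ/r) = √2 × v_c = 33460 m/s.
Δv = v_esc − v_c = 9801 m/s = 9.801 km/s.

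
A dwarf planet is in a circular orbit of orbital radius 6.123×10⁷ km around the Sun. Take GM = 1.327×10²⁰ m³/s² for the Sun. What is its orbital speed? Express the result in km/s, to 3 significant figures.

v ≈ 46.6 km/s

r = 6.123×10⁷ km = 6.123×10¹⁰ m.
For a circular orbit v = √(μ/r) = √(1.327×10²⁰ / 6.123×10¹⁰) = √(2.167×10⁹) = 46550 m/s.
That is 46.55 km/s.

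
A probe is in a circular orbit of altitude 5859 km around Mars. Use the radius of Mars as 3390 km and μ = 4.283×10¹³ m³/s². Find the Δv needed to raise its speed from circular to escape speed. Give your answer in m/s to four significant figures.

r = 3390 + 5859 = 9249.0 km = 9.2490×10⁶ m.
Circular speed v_c = √(μ/r) = 2152 m/s.
Escape speed v_esc = √(2μ/r) = √2 × v_c = 3043 m/s.
Δv = v_esc − v_c = 891.4 m/s.

Δv ≈ 891.4 m/s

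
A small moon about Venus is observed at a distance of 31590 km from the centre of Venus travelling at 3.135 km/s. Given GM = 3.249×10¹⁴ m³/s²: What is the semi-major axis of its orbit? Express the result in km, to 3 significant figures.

r = 3.159×10⁷ m.
Vis-viva rearranged: 1/a = 2/r − v²/μ = 6.331×10⁻⁸ − 3.025×10⁻⁸ = 3.306×10⁻⁸ m⁻¹.
a = 3.025×10⁷ m = 30247 km.

a ≈ 30200 km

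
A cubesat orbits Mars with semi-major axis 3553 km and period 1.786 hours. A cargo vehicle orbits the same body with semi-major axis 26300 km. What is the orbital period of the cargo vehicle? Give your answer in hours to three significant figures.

T₂ ≈ 36.0 hours

Kepler's third law: T² ∝ a³, so T₂ = T₁ (a₂/a₁)^(3/2).
a₂/a₁ = 7.402, (a₂/a₁)^(3/2) = 20.14.
T₂ = 1.786 × 20.14 = 35.97 hours.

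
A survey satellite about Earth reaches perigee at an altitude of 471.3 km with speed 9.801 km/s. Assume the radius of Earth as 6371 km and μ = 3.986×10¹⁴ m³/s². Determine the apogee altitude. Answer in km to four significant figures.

apogee altitude ≈ 25770 km

r_p = 6371 + 471.3 = 6842.3 km = 6.842×10⁶ m.
Specific energy ε = v²/2 − μ/r = -1.023×10⁷ J/kg, so a = −μ/(2ε) = 1.949×10⁷ m.
The apsides satisfy r_p + r_a = 2a, so the apogee radius is 2a − r_p = 3.214×10⁷ m = 32139 km.
Apogee altitude = 32139 − 6371 = 25768 km.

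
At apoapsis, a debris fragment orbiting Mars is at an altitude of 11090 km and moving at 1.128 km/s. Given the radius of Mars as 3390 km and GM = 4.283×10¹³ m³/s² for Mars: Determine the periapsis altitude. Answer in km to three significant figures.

periapsis altitude ≈ 578 km

r_a = 3390 + 11090 = 14480 km = 1.448×10⁷ m.
Specific energy ε = v²/2 − μ/r = -2.322×10⁶ J/kg, so a = −μ/(2ε) = 9.224×10⁶ m.
The apsides satisfy r_p + r_a = 2a, so the periapsis radius is 2a − r_a = 3.968×10⁶ m = 3967.8 km.
Periapsis altitude = 3967.8 − 3390 = 577.84 km.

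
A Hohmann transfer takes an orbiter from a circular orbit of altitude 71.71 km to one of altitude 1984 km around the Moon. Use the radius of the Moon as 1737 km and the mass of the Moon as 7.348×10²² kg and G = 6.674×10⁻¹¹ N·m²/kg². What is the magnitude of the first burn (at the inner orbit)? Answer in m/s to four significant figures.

μ = GM = 6.674×10⁻¹¹ × 7.348×10²² = 4.904×10¹² m³/s².
r₁ = 1737 + 71.71 = 1808.7 km = 1.8087×10⁶ m.
r₂ = 1737 + 1984 = 3721.0 km = 3.7210×10⁶ m.
Transfer ellipse a_t = (r₁ + r₂)/2 = 2.765×10⁶ m.
At r₁: circular v_c1 = √(μ/r₁) = 1647 m/s; transfer-perilune v_p = √[μ(2/r₁ − 1/a_t)] = 1910 m/s.
Δv₁ = v_p − v_c1 = 263.6 m/s.

Δv ≈ 263.6 m/s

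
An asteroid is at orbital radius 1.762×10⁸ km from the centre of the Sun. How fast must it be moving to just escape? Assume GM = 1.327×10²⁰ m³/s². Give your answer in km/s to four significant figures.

r = 1.762×10⁸ km = 1.762×10¹¹ m.
Escape speed v_esc = √(2μ/r) = √(2 × 1.327×10²⁰ / 1.762×10¹¹) = √(1.506×10⁹) = 38810 m/s.
= 38.81 km/s.

v_esc ≈ 38.81 km/s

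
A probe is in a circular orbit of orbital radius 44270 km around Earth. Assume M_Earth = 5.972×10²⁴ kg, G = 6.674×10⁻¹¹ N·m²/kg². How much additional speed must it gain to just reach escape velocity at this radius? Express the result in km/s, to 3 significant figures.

Δv ≈ 1.24 km/s

μ = GM = 6.674×10⁻¹¹ × 5.972×10²⁴ = 3.986×10¹⁴ m³/s².
r = 44270 km = 4.427×10⁷ m.
Circular speed v_c = √(μ/r) = 3001 m/s.
Escape speed v_esc = √(2μ/r) = √2 × v_c = 4243 m/s.
Δv = v_esc − v_c = 1243 m/s = 1.243 km/s.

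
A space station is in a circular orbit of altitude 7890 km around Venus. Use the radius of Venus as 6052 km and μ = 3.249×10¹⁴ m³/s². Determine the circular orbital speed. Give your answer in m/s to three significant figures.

r = 6052 + 7890 = 13942 km = 1.3942×10⁷ m.
For a circular orbit v = √(μ/r) = √(3.249×10¹⁴ / 1.394×10⁷) = √(2.330×10⁷) = 4827 m/s.

v ≈ 4830 m/s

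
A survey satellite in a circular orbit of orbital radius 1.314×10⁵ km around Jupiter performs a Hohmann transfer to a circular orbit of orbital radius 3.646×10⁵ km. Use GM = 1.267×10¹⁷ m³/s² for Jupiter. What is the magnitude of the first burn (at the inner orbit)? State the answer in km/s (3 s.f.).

r₁ = 1.314×10⁵ km = 1.314×10⁸ m.
r₂ = 3.646×10⁵ km = 3.646×10⁸ m.
Transfer ellipse a_t = (r₁ + r₂)/2 = 2.480×10⁸ m.
At r₁: circular v_c1 = √(μ/r₁) = 31050 m/s; transfer-perijove v_p = √[μ(2/r₁ − 1/a_t)] = 37650 m/s.
Δv₁ = v_p − v_c1 = 6599 m/s.
= 6.599 km/s.

Δv ≈ 6.60 km/s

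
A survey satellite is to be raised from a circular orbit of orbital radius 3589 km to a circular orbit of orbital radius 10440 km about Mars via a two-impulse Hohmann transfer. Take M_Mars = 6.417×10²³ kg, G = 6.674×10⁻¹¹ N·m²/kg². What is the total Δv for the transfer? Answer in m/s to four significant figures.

Δv_total ≈ 1337 m/s

μ = GM = 6.674×10⁻¹¹ × 6.417×10²³ = 4.283×10¹³ m³/s².
r₁ = 3589 km = 3.589×10⁶ m.
r₂ = 10440 km = 1.044×10⁷ m.
Transfer ellipse a_t = (r₁ + r₂)/2 = 7.014×10⁶ m.
At r₁: circular v_c1 = √(μ/r₁) = 3454 m/s; transfer-periapsis v_p = √[μ(2/r₁ − 1/a_t)] = 4214 m/s.
Δv₁ = v_p − v_c1 = 759.9 m/s.
At r₂: circular v_c2 = √(μ/r₂) = 2025 m/s; transfer-apoapsis v_a = √[μ(2/r₂ − 1/a_t)] = 1449 m/s.
Δv₂ = v_c2 − v_a = 576.6 m/s.
Total Δv = Δv₁ + Δv₂ = 1337 m/s.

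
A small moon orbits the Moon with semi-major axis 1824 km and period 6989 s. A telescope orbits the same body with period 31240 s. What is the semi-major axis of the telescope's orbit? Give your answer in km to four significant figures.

a₂ ≈ 4949 km

Kepler's third law: a³ ∝ T², so a₂ = a₁ (T₂/T₁)^(2/3).
T₂/T₁ = 4.470, (T₂/T₁)^(2/3) = 2.714.
a₂ = 1824 × 2.714 = 4949 km.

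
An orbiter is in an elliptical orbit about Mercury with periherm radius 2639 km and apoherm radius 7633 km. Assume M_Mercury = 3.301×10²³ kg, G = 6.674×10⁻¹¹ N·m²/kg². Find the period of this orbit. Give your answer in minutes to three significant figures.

μ = GM = 6.674×10⁻¹¹ × 3.301×10²³ = 2.203×10¹³ m³/s².
Semi-major axis a = (r_p + r_a)/2 = (2639.0 + 7633.0)/2 = 5136.0 km = 5.136×10⁶ m.
By Kepler's third law T = 2π√(a³/μ) = 2π × 2.480×10³ = 1.558×10⁴ s.
= 259.7 minutes.

T ≈ 260 minutes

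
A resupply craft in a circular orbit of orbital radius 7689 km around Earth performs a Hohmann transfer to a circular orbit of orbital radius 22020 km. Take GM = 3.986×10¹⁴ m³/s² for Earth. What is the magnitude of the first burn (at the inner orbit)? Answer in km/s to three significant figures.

r₁ = 7689 km = 7.689×10⁶ m.
r₂ = 22020 km = 2.202×10⁷ m.
Transfer ellipse a_t = (r₁ + r₂)/2 = 1.485×10⁷ m.
At r₁: circular v_c1 = √(μ/r₁) = 7200 m/s; transfer-perigee v_p = √[μ(2/r₁ − 1/a_t)] = 8766 m/s.
Δv₁ = v_p − v_c1 = 1566 m/s.
= 1.566 km/s.

Δv ≈ 1.57 km/s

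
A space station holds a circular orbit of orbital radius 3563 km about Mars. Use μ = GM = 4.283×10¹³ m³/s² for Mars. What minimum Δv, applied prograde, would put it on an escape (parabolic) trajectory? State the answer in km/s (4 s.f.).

Δv ≈ 1.436 km/s

r = 3563 km = 3.563×10⁶ m.
Circular speed v_c = √(μ/r) = 3467 m/s.
Escape speed v_esc = √(2μ/r) = √2 × v_c = 4903 m/s.
Δv = v_esc − v_c = 1436 m/s = 1.436 km/s.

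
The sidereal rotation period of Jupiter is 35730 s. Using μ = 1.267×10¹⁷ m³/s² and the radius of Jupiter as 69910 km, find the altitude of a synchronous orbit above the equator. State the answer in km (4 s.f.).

h_sync ≈ 90110 km

A synchronous orbit has period T, so by Kepler's third law a = (μT²/4π²)^(1/3).
μT²/4π² = 1.267×10¹⁷ × (3.573×10⁴)² / 39.48 = 4.097×10²⁴ m³.
a = 1.600×10⁸ m = 1.6002×10⁵ km.
Altitude h = a − R = 1.6002×10⁵ − 69910 = 90105 km.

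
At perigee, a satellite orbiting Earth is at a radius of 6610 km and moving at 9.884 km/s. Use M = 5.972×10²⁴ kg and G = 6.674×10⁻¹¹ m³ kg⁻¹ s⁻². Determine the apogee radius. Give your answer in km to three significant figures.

apogee radius ≈ 28200 km

μ = GM = 6.674×10⁻¹¹ × 5.972×10²⁴ = 3.986×10¹⁴ m³/s².
r_p = 6.610×10⁶ m.
Specific energy ε = v²/2 − μ/r = -1.145×10⁷ J/kg, so a = −μ/(2ε) = 1.740×10⁷ m.
The apsides satisfy r_p + r_a = 2a, so the apogee radius is 2a − r_p = 2.820×10⁷ m = 28195 km.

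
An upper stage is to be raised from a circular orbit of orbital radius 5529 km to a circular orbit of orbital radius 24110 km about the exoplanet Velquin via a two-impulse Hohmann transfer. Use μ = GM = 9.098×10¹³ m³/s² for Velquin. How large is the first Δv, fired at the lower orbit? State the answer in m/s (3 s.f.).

r₁ = 5529 km = 5.529×10⁶ m.
r₂ = 24110 km = 2.411×10⁷ m.
Transfer ellipse a_t = (r₁ + r₂)/2 = 1.482×10⁷ m.
At r₁: circular v_c1 = √(μ/r₁) = 4056 m/s; transfer-periapsis v_p = √[μ(2/r₁ − 1/a_t)] = 5174 m/s.
Δv₁ = v_p − v_c1 = 1118 m/s.

Δv ≈ 1120 m/s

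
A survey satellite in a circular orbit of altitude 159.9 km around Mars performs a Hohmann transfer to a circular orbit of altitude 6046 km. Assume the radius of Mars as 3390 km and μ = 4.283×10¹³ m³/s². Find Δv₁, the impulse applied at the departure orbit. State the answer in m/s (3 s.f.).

Δv ≈ 714 m/s

r₁ = 3390 + 159.9 = 3549.9 km = 3.5499×10⁶ m.
r₂ = 3390 + 6046 = 9436.0 km = 9.4360×10⁶ m.
Transfer ellipse a_t = (r₁ + r₂)/2 = 6.493×10⁶ m.
At r₁: circular v_c1 = √(μ/r₁) = 3473 m/s; transfer-periapsis v_p = √[μ(2/r₁ − 1/a_t)] = 4187 m/s.
Δv₁ = v_p − v_c1 = 713.9 m/s.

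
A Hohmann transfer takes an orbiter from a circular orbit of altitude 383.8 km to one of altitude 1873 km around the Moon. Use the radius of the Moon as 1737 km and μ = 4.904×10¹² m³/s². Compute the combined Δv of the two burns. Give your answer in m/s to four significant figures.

Δv_total ≈ 349.0 m/s

r₁ = 1737 + 383.8 = 2120.8 km = 2.1208×10⁶ m.
r₂ = 1737 + 1873 = 3610.0 km = 3.6100×10⁶ m.
Transfer ellipse a_t = (r₁ + r₂)/2 = 2.865×10⁶ m.
At r₁: circular v_c1 = √(μ/r₁) = 1521 m/s; transfer-perilune v_p = √[μ(2/r₁ − 1/a_t)] = 1707 m/s.
Δv₁ = v_p − v_c1 = 186.2 m/s.
At r₂: circular v_c2 = √(μ/r₂) = 1166 m/s; transfer-apolune v_a = √[μ(2/r₂ − 1/a_t)] = 1003 m/s.
Δv₂ = v_c2 − v_a = 162.8 m/s.
Total Δv = Δv₁ + Δv₂ = 349.0 m/s.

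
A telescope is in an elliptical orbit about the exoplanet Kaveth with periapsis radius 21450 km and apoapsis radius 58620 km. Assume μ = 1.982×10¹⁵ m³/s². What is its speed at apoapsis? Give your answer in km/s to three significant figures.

v ≈ 4.26 km/s

Semi-major axis a = (r_p + r_a)/2 = 40035 km = 4.004×10⁷ m.
Vis-viva: v² = μ(2/r − 1/a) = 1.982×10¹⁵ × (3.412×10⁻⁸ − 2.498×10⁻⁸) = 1.812×10⁷ m²/s².
v = 4256 m/s = 4.256 km/s.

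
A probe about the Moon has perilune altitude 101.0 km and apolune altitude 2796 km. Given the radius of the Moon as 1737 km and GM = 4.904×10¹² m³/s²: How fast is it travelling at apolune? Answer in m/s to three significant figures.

r_p = 1737 + 101.0 = 1838.0 km = 1.8380×10⁶ m.
r_a = 1737 + 2796 = 4533.0 km = 4.5330×10⁶ m.
Semi-major axis a = (r_p + r_a)/2 = 3185.5 km = 3.186×10⁶ m.
Vis-viva: v² = μ(2/r − 1/a) = 4.904×10¹² × (4.412×10⁻⁷ − 3.139×10⁻⁷) = 6.242×10⁵ m²/s².
v = 790.1 m/s.

v ≈ 790 m/s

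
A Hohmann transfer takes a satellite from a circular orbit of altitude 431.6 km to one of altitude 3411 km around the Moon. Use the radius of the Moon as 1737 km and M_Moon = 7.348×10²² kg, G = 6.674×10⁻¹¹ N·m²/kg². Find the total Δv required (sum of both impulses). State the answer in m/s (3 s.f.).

Δv_total ≈ 505 m/s

μ = GM = 6.674×10⁻¹¹ × 7.348×10²² = 4.904×10¹² m³/s².
r₁ = 1737 + 431.6 = 2168.6 km = 2.1686×10⁶ m.
r₂ = 1737 + 3411 = 5148.0 km = 5.1480×10⁶ m.
Transfer ellipse a_t = (r₁ + r₂)/2 = 3.658×10⁶ m.
At r₁: circular v_c1 = √(μ/r₁) = 1504 m/s; transfer-perilune v_p = √[μ(2/r₁ − 1/a_t)] = 1784 m/s.
Δv₁ = v_p − v_c1 = 280.1 m/s.
At r₂: circular v_c2 = √(μ/r₂) = 976.0 m/s; transfer-apolune v_a = √[μ(2/r₂ − 1/a_t)] = 751.5 m/s.
Δv₂ = v_c2 − v_a = 224.6 m/s.
Total Δv = Δv₁ + Δv₂ = 504.7 m/s.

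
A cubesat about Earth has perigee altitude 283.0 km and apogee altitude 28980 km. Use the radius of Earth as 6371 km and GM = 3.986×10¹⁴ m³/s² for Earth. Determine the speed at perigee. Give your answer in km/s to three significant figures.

v ≈ 10.0 km/s

r_p = 6371 + 283.0 = 6654.0 km = 6.6540×10⁶ m.
r_a = 6371 + 28980 = 35351 km = 3.5351×10⁷ m.
Semi-major axis a = (r_p + r_a)/2 = 21002 km = 2.100×10⁷ m.
Vis-viva: v² = μ(2/r − 1/a) = 3.986×10¹⁴ × (3.006×10⁻⁷ − 4.761×10⁻⁸) = 1.008×10⁸ m²/s².
v = 10040 m/s = 10.04 km/s.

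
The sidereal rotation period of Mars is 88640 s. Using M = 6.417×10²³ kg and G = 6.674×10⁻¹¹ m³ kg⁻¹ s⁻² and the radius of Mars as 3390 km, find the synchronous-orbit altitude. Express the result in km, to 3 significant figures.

h_sync ≈ 17000 km

μ = GM = 6.674×10⁻¹¹ × 6.417×10²³ = 4.283×10¹³ m³/s².
A synchronous orbit has period T, so by Kepler's third law a = (μT²/4π²)^(1/3).
μT²/4π² = 4.283×10¹³ × (8.864×10⁴)² / 39.48 = 8.524×10²¹ m³.
a = 2.043×10⁷ m = 20427 km.
Altitude h = a − R = 20427 − 3390 = 17037 km.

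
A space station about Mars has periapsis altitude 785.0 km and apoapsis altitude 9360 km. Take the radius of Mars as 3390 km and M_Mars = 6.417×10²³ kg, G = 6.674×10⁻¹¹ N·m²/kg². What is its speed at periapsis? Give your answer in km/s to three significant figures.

μ = GM = 6.674×10⁻¹¹ × 6.417×10²³ = 4.283×10¹³ m³/s².
r_p = 3390 + 785.0 = 4175.0 km = 4.1750×10⁶ m.
r_a = 3390 + 9360 = 12750 km = 1.2750×10⁷ m.
Semi-major axis a = (r_p + r_a)/2 = 8462.5 km = 8.462×10⁶ m.
Vis-viva: v² = μ(2/r − 1/a) = 4.283×10¹³ × (4.790×10⁻⁷ − 1.182×10⁻⁷) = 1.546×10⁷ m²/s².
v = 3931 m/s = 3.931 km/s.

v ≈ 3.93 km/s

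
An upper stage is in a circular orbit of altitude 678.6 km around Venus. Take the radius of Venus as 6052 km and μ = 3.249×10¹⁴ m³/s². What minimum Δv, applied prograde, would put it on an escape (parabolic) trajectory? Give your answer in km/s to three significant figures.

r = 6052 + 678.6 = 6730.6 km = 6.7306×10⁶ m.
Circular speed v_c = √(μ/r) = 6948 m/s.
Escape speed v_esc = √(2μ/r) = √2 × v_c = 9826 m/s.
Δv = v_esc − v_c = 2878 m/s = 2.878 km/s.

Δv ≈ 2.88 km/s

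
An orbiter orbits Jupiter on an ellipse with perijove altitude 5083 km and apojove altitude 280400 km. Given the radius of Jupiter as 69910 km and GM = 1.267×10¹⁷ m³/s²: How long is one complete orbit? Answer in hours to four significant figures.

T ≈ 15.21 hours

r_p = 69910 + 5083 = 74993 km = 7.4993×10⁷ m.
r_a = 69910 + 280400 = 350310 km = 3.5031×10⁸ m.
Semi-major axis a = (r_p + r_a)/2 = (74993 + 3.5031×10⁵)/2 = 2.1265×10⁵ km = 2.127×10⁸ m.
By Kepler's third law T = 2π√(a³/μ) = 2π × 8.712×10³ = 5.474×10⁴ s.
= 15.21 hours.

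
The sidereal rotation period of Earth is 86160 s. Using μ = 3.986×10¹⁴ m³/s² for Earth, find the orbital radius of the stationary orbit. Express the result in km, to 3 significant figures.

r_sync ≈ 42200 km

A synchronous orbit has period T, so by Kepler's third law a = (μT²/4π²)^(1/3).
μT²/4π² = 3.986×10¹⁴ × (8.616×10⁴)² / 39.48 = 7.495×10²² m³.
a = 4.216×10⁷ m = 42163 km.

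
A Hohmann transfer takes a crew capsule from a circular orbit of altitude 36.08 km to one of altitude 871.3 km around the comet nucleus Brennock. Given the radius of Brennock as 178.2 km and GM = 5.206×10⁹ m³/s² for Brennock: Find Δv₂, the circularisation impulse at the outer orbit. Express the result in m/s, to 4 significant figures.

Δv ≈ 29.42 m/s

r₁ = 178.2 + 36.08 = 214.28 km = 2.1428×10⁵ m.
r₂ = 178.2 + 871.3 = 1049.5 km = 1.0495×10⁶ m.
Transfer ellipse a_t = (r₁ + r₂)/2 = 6.319×10⁵ m.
At r₁: circular v_c1 = √(μ/r₁) = 155.9 m/s; transfer-periapsis v_p = √[μ(2/r₁ − 1/a_t)] = 200.9 m/s.
At r₂: circular v_c2 = √(μ/r₂) = 70.43 m/s; transfer-apoapsis v_a = √[μ(2/r₂ − 1/a_t)] = 41.01 m/s.
Δv₂ = v_c2 − v_a = 29.42 m/s.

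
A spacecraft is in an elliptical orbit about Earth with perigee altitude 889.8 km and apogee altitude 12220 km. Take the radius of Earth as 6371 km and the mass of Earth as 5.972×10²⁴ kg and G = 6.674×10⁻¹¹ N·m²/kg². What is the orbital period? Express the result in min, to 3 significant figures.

T ≈ 244 min

μ = GM = 6.674×10⁻¹¹ × 5.972×10²⁴ = 3.986×10¹⁴ m³/s².
r_p = 6371 + 889.8 = 7260.8 km = 7.2608×10⁶ m.
r_a = 6371 + 12220 = 18591 km = 1.8591×10⁷ m.
Semi-major axis a = (r_p + r_a)/2 = (7260.8 + 18591)/2 = 12926 km = 1.293×10⁷ m.
By Kepler's third law T = 2π√(a³/μ) = 2π × 2.328×10³ = 1.463×10⁴ s.
= 243.8 min.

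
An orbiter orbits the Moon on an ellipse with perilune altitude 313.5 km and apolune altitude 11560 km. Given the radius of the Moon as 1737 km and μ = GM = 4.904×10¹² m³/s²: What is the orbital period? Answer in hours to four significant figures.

T ≈ 16.75 hours

r_p = 1737 + 313.5 = 2050.5 km = 2.0505×10⁶ m.
r_a = 1737 + 11560 = 13297 km = 1.3297×10⁷ m.
Semi-major axis a = (r_p + r_a)/2 = (2050.5 + 13297)/2 = 7673.8 km = 7.674×10⁶ m.
By Kepler's third law T = 2π√(a³/μ) = 2π × 9.599×10³ = 6.031×10⁴ s.
= 16.75 hours.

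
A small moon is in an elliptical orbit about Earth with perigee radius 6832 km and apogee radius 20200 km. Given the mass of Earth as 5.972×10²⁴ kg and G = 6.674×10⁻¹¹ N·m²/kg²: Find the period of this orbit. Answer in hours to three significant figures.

T ≈ 4.34 hours

μ = GM = 6.674×10⁻¹¹ × 5.972×10²⁴ = 3.986×10¹⁴ m³/s².
Semi-major axis a = (r_p + r_a)/2 = (6832.0 + 20200)/2 = 13516 km = 1.352×10⁷ m.
By Kepler's third law T = 2π√(a³/μ) = 2π × 2.489×10³ = 1.564×10⁴ s.
= 4.344 hours.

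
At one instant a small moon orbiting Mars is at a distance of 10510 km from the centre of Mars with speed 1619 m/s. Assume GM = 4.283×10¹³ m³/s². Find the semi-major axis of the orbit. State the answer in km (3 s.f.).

r = 1.051×10⁷ m.
Vis-viva rearranged: 1/a = 2/r − v²/μ = 1.903×10⁻⁷ − 6.120×10⁻⁸ = 1.291×10⁻⁷ m⁻¹.
a = 7.746×10⁶ m = 7746.2 km.

a ≈ 7750 km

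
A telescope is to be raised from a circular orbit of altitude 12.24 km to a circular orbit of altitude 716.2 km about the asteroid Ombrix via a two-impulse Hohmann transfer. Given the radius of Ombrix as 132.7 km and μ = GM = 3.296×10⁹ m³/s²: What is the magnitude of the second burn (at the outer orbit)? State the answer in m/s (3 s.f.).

r₁ = 132.7 + 12.24 = 144.94 km = 1.4494×10⁵ m.
r₂ = 132.7 + 716.2 = 848.90 km = 8.4890×10⁵ m.
Transfer ellipse a_t = (r₁ + r₂)/2 = 4.969×10⁵ m.
At r₁: circular v_c1 = √(μ/r₁) = 150.8 m/s; transfer-periapsis v_p = √[μ(2/r₁ − 1/a_t)] = 197.1 m/s.
At r₂: circular v_c2 = √(μ/r₂) = 62.31 m/s; transfer-apoapsis v_a = √[μ(2/r₂ − 1/a_t)] = 33.65 m/s.
Δv₂ = v_c2 − v_a = 28.66 m/s.

Δv ≈ 28.7 m/s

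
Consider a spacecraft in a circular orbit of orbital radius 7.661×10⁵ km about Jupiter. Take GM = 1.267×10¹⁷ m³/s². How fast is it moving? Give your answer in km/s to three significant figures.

r = 7.661×10⁵ km = 7.661×10⁸ m.
For a circular orbit v = √(μ/r) = √(1.267×10¹⁷ / 7.661×10⁸) = √(1.654×10⁸) = 12860 m/s.
That is 12.86 km/s.

v ≈ 12.9 km/s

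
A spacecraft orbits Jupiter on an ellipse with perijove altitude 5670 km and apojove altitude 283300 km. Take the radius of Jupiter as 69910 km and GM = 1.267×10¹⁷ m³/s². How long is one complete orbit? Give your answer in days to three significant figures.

r_p = 69910 + 5670 = 75580 km = 7.5580×10⁷ m.
r_a = 69910 + 283300 = 353210 km = 3.5321×10⁸ m.
Semi-major axis a = (r_p + r_a)/2 = (75580 + 3.5321×10⁵)/2 = 2.1440×10⁵ km = 2.144×10⁸ m.
By Kepler's third law T = 2π√(a³/μ) = 2π × 8.819×10³ = 5.541×10⁴ s.
= 0.6414 days.

T ≈ 0.641 days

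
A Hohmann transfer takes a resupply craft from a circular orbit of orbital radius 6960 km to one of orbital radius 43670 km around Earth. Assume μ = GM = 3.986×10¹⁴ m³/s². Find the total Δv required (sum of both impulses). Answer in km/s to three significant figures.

r₁ = 6960 km = 6.960×10⁶ m.
r₂ = 43670 km = 4.367×10⁷ m.
Transfer ellipse a_t = (r₁ + r₂)/2 = 2.532×10⁷ m.
At r₁: circular v_c1 = √(μ/r₁) = 7568 m/s; transfer-perigee v_p = √[μ(2/r₁ − 1/a_t)] = 9940 m/s.
Δv₁ = v_p − v_c1 = 2372 m/s.
At r₂: circular v_c2 = √(μ/r₂) = 3021 m/s; transfer-apogee v_a = √[μ(2/r₂ − 1/a_t)] = 1584 m/s.
Δv₂ = v_c2 − v_a = 1437 m/s.
Total Δv = Δv₁ + Δv₂ = 3809 m/s = 3.809 km/s.

Δv_total ≈ 3.81 km/s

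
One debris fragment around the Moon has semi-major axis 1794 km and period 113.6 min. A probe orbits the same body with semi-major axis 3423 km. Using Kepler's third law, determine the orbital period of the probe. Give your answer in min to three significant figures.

T₂ ≈ 299 min

Kepler's third law: T² ∝ a³, so T₂ = T₁ (a₂/a₁)^(3/2).
a₂/a₁ = 1.908, (a₂/a₁)^(3/2) = 2.636.
T₂ = 113.6 × 2.636 = 299.4 min.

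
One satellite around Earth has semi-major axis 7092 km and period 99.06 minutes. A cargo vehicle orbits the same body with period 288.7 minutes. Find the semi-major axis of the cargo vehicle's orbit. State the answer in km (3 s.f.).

Kepler's third law: a³ ∝ T², so a₂ = a₁ (T₂/T₁)^(2/3).
T₂/T₁ = 2.914, (T₂/T₁)^(2/3) = 2.040.
a₂ = 7092 × 2.040 = 14470 km.

a₂ ≈ 14500 km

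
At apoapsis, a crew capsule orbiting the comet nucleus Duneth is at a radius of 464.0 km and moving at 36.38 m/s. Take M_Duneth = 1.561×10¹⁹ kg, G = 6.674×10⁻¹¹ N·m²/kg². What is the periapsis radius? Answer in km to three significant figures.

μ = GM = 6.674×10⁻¹¹ × 1.561×10¹⁹ = 1.042×10⁹ m³/s².
r_a = 4.640×10⁵ m.
Specific energy ε = v²/2 − μ/r = -1.584×10³ J/kg, so a = −μ/(2ε) = 3.290×10⁵ m.
The apsides satisfy r_p + r_a = 2a, so the periapsis radius is 2a − r_a = 1.939×10⁵ m = 193.90 km.

periapsis radius ≈ 194 km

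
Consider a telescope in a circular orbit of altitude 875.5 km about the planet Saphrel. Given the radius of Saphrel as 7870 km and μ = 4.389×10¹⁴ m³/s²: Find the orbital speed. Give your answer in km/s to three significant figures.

v ≈ 7.08 km/s

r = 7870 + 875.5 = 8745.5 km = 8.7455×10⁶ m.
For a circular orbit v = √(μ/r) = √(4.389×10¹⁴ / 8.746×10⁶) = √(5.019×10⁷) = 7084 m/s.
That is 7.084 km/s.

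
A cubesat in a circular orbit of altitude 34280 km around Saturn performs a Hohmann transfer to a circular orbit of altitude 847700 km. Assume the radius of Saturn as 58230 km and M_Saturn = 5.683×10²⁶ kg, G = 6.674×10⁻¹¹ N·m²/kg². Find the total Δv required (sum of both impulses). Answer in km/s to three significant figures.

μ = GM = 6.674×10⁻¹¹ × 5.683×10²⁶ = 3.793×10¹⁶ m³/s².
r₁ = 58230 + 34280 = 92510 km = 9.2510×10⁷ m.
r₂ = 58230 + 847700 = 905930 km = 9.0593×10⁸ m.
Transfer ellipse a_t = (r₁ + r₂)/2 = 4.992×10⁸ m.
At r₁: circular v_c1 = √(μ/r₁) = 20250 m/s; transfer-perikrone v_p = √[μ(2/r₁ − 1/a_t)] = 27280 m/s.
Δv₁ = v_p − v_c1 = 7028 m/s.
At r₂: circular v_c2 = √(μ/r₂) = 6470 m/s; transfer-apokrone v_a = √[μ(2/r₂ − 1/a_t)] = 2785 m/s.
Δv₂ = v_c2 − v_a = 3685 m/s.
Total Δv = Δv₁ + Δv₂ = 10710 m/s = 10.71 km/s.

Δv_total ≈ 10.7 km/s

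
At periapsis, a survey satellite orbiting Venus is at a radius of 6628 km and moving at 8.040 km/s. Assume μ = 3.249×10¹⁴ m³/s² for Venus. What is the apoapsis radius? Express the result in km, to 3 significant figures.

r_p = 6.628×10⁶ m.
Specific energy ε = v²/2 − μ/r = -1.670×10⁷ J/kg, so a = −μ/(2ε) = 9.728×10⁶ m.
The apsides satisfy r_p + r_a = 2a, so the apoapsis radius is 2a − r_p = 1.283×10⁷ m = 12829 km.

apoapsis radius ≈ 12800 km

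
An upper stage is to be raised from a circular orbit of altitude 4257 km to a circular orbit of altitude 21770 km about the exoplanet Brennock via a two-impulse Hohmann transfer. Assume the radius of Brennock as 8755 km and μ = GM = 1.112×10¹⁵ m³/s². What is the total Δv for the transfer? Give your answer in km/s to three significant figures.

Δv_total ≈ 3.07 km/s

r₁ = 8755 + 4257 = 13012 km = 1.3012×10⁷ m.
r₂ = 8755 + 21770 = 30525 km = 3.0525×10⁷ m.
Transfer ellipse a_t = (r₁ + r₂)/2 = 2.177×10⁷ m.
At r₁: circular v_c1 = √(μ/r₁) = 9244 m/s; transfer-periapsis v_p = √[μ(2/r₁ − 1/a_t)] = 10950 m/s.
Δv₁ = v_p − v_c1 = 1703 m/s.
At r₂: circular v_c2 = √(μ/r₂) = 6036 m/s; transfer-apoapsis v_a = √[μ(2/r₂ − 1/a_t)] = 4666 m/s.
Δv₂ = v_c2 − v_a = 1369 m/s.
Total Δv = Δv₁ + Δv₂ = 3072 m/s = 3.072 km/s.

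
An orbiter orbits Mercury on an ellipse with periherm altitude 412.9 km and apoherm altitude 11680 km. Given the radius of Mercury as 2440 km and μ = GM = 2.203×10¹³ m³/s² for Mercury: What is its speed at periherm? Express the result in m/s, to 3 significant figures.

r_p = 2440 + 412.9 = 2852.9 km = 2.8529×10⁶ m.
r_a = 2440 + 11680 = 14120 km = 1.4120×10⁷ m.
Semi-major axis a = (r_p + r_a)/2 = 8486.5 km = 8.486×10⁶ m.
Vis-viva: v² = μ(2/r − 1/a) = 2.203×10¹³ × (7.010×10⁻⁷ − 1.178×10⁻⁷) = 1.285×10⁷ m²/s².
v = 3584 m/s.

v ≈ 3580 m/s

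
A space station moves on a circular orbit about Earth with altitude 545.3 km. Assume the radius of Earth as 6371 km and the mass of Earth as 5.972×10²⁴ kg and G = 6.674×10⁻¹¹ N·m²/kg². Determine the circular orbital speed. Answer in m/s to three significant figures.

v ≈ 7590 m/s

μ = GM = 6.674×10⁻¹¹ × 5.972×10²⁴ = 3.986×10¹⁴ m³/s².
r = 6371 + 545.3 = 6916.3 km = 6.9163×10⁶ m.
For a circular orbit v = √(μ/r) = √(3.986×10¹⁴ / 6.916×10⁶) = √(5.763×10⁷) = 7591 m/s.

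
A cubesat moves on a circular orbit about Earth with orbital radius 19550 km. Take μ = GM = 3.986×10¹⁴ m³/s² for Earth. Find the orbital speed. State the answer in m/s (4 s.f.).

v ≈ 4515 m/s

r = 19550 km = 1.955×10⁷ m.
For a circular orbit v = √(μ/r) = √(3.986×10¹⁴ / 1.955×10⁷) = √(2.039×10⁷) = 4515 m/s.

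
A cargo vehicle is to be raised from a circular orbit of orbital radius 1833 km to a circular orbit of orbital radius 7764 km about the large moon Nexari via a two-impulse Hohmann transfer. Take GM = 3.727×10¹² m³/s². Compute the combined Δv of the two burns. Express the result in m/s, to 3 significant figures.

r₁ = 1833 km = 1.833×10⁶ m.
r₂ = 7764 km = 7.764×10⁶ m.
Transfer ellipse a_t = (r₁ + r₂)/2 = 4.798×10⁶ m.
At r₁: circular v_c1 = √(μ/r₁) = 1426 m/s; transfer-periapsis v_p = √[μ(2/r₁ − 1/a_t)] = 1814 m/s.
Δv₁ = v_p − v_c1 = 387.9 m/s.
At r₂: circular v_c2 = √(μ/r₂) = 692.8 m/s; transfer-apoapsis v_a = √[μ(2/r₂ − 1/a_t)] = 428.2 m/s.
Δv₂ = v_c2 − v_a = 264.6 m/s.
Total Δv = Δv₁ + Δv₂ = 652.5 m/s.

Δv_total ≈ 652 m/s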